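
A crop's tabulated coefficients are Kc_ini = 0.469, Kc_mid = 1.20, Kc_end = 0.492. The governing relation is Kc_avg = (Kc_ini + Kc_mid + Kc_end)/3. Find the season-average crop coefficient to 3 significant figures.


Kc_avg = (0.469 + 1.20 + 0.492)/3 = 0.720
Therefore the season-average crop coefficient = 0.720.


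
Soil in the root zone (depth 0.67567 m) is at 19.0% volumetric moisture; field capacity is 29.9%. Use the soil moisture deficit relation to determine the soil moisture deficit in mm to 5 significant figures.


Approach: apply the soil moisture deficit relation, SMD = (FC - theta)/100 * depth * 1000.
SMD = (29.9 - 19.0)/100 * 0.67567 * 1000 = 73.648 mm
Therefore the soil moisture deficit = 73.648 mm.


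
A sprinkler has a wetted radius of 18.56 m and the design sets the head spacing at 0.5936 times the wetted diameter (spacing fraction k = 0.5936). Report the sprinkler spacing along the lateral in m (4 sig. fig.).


Approach: apply the sprinkler spacing rule (spacing as a fraction of wetted diameter), S = k*(2*R).
S = 0.5936 * (2 * 18.56) = 22.03 m
Therefore the sprinkler spacing along the lateral = 22.03 m.


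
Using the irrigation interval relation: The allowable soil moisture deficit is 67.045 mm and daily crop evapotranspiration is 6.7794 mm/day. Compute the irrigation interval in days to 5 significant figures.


Approach: apply the irrigation interval relation, interval = SMD / ETc.
interval = 67.045 / 6.7794 = 9.8895 days
Therefore the irrigation interval = 9.8895 days.


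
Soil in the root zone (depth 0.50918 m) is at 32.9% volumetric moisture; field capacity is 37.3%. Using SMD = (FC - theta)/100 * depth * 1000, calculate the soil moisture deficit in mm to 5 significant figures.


SMD = (37.3 - 32.9)/100 * 0.50918 * 1000 = 22.404 mm
Therefore the soil moisture deficit = 22.404 mm.


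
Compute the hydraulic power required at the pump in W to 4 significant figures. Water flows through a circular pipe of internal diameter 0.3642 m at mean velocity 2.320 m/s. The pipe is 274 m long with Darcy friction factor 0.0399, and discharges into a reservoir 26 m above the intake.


Approach: apply continuity + Darcy-Weisbach + hydraulic power, Q = A*v; hf = f*(L/D)*(v^2/(2g)); H = static + hf; P = rho*g*Q*H.
Step 1 — flow rate (continuity, Q = A*v):
  A = pi*(0.3642/2)^2 = 0.104177 m^2
  Q = 0.104177 * 2.320 = 0.241689 m^3/s
Step 2 — friction head loss (Darcy-Weisbach):
  hf = 0.0399 * (274/0.3642) * (2.320^2 / (2*9.81))
  hf = 8.23494 m
Step 3 — total head: H = 26 + 8.23494 = 34.2349 m
Step 4 — hydraulic power (P = rho*g*Q*H):
  P = 1000 * 9.81 * 0.241689 * 34.2349 = 81170 W
Therefore the hydraulic power required at the pump = 81170 W.


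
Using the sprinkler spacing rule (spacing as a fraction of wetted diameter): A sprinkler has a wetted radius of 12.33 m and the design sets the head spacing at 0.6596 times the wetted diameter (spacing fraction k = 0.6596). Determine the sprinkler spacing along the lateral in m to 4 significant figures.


Approach: apply the sprinkler spacing rule (spacing as a fraction of wetted diameter), S = k*(2*R).
S = 0.6596 * (2 * 12.33) = 16.27 m
Therefore the sprinkler spacing along the lateral = 16.27 m.


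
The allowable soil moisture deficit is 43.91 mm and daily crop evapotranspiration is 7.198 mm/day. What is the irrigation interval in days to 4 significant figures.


Approach: apply the irrigation interval relation, interval = SMD / ETc.
interval = 43.91 / 7.198 = 6.100 days
Therefore the irrigation interval = 6.100 days.


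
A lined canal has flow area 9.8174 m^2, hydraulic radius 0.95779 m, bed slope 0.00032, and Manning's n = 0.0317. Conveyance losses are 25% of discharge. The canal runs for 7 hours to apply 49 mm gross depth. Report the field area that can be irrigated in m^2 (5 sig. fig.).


Approach: apply Manning's equation with a conveyance and depth budget, Q = (1/n)*A*R^(2/3)*S^(1/2); Q_field = Q*(1-loss); Area = Q_field*t/(d/1000).
Step 1 — canal discharge (Manning's equation):
  Q = (1/0.0317) * 9.8174 * 0.95779^(2/3) * 0.00032^(1/2) = 5.383017 m^3/s
Step 2 — delivered flow: Q_field = 5.383017*(1 - 25/100) = 4.037263 m^3/s
Step 3 — volume delivered: V = 4.037263 * 7*3600 = 101739.0 m^3
Step 4 — area served: A = V / (depth/1000) = 101739.0 / 0.049 = 2076300 m^2
Therefore the field area that can be irrigated = 2076300 m^2.


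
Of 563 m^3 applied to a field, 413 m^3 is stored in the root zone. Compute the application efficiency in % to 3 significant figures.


Approach: apply the application efficiency ratio, Ea = (stored/applied)*100.
Ea = (413/563)*100 = 73.4 %
Therefore the application efficiency = 73.4 %.


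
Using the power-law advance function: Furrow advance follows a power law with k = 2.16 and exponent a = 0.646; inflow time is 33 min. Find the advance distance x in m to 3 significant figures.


Approach: apply the power-law advance function, x = k*t^a.
x = 2.16 * 33^0.646 = 20.7 m
Therefore the advance distance x = 20.7 m.


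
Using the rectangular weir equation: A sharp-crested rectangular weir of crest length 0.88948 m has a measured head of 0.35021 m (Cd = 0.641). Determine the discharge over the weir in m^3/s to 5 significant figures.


Approach: apply the rectangular weir equation, Q = (2/3)*Cd*L*sqrt(2g)*H^1.5.
Q = (2/3)*0.641*0.88948*sqrt(2*9.81)*0.35021^1.5 = 0.34894 m^3/s
Therefore the discharge over the weir = 0.34894 m^3/s.


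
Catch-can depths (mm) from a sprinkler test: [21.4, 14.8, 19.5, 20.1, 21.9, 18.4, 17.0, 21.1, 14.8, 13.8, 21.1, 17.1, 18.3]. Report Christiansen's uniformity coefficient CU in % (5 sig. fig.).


Approach: apply Christiansen's uniformity coefficient, CU = (1 - mean_abs_deviation/mean)*100.
mean = 18.40769 mm
mean |d_i - mean| = 2.254438 mm
CU = (1 - 2.254438/18.40769)*100 = 87.753 %
Therefore Christiansen's uniformity coefficient CU = 87.753 %.


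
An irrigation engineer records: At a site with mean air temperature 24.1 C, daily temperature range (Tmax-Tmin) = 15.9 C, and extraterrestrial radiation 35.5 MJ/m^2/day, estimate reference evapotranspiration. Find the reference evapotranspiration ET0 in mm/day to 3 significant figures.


Approach: apply the Hargreaves-Samani method, ET0 = 0.0023*(Tmean+17.8)*sqrt(Tmax-Tmin)*0.408*Ra.
ET0 = 0.0023*(24.1+17.8)*sqrt(15.9)*0.408*35.5 = 5.57 mm/day
Therefore the reference evapotranspiration ET0 = 5.57 mm/day.


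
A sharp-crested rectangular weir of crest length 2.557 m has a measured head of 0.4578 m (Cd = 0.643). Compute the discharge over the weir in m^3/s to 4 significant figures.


Approach: apply the rectangular weir equation, Q = (2/3)*Cd*L*sqrt(2g)*H^1.5.
Q = (2/3)*0.643*2.557*sqrt(2*9.81)*0.4578^1.5 = 1.504 m^3/s
Therefore the discharge over the weir = 1.504 m^3/s.


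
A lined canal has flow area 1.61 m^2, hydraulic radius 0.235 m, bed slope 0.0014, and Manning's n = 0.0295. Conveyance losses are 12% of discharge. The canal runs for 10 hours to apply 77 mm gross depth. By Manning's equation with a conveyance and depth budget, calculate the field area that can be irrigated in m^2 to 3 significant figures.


Approach: apply Manning's equation with a conveyance and depth budget, Q = (1/n)*A*R^(2/3)*S^(1/2); Q_field = Q*(1-loss); Area = Q_field*t/(d/1000).
Step 1 — canal discharge (Manning's equation):
  Q = (1/0.0295) * 1.61 * 0.235^(2/3) * 0.0014^(1/2) = 0.77764 m^3/s
Step 2 — delivered flow: Q_field = 0.77764*(1 - 12/100) = 0.68433 m^3/s
Step 3 — volume delivered: V = 0.68433 * 10*3600 = 24636 m^3
Step 4 — area served: A = V / (depth/1000) = 24636 / 0.077 = 320000 m^2
Therefore the field area that can be irrigated = 320000 m^2.


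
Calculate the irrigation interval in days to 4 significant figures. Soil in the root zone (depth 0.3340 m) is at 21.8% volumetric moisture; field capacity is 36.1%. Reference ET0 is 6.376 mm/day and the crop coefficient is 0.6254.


Approach: apply soil-water budget scheduling, SMD = (FC-theta)/100*depth*1000; ETc = ET0*Kc; interval = SMD/ETc.
Step 1 — soil moisture deficit:
  SMD = (36.1 - 21.8)/100 * 0.3340 * 1000 = 47.7620 mm
Step 2 — daily crop ET (ETc = ET0*Kc):
  ETc = 6.376 * 0.6254 = 3.98755 mm/day
Step 3 — irrigation interval (SMD/ETc):
  interval = 47.7620 / 3.98755 = 11.98 days
Therefore the irrigation interval = 11.98 days.


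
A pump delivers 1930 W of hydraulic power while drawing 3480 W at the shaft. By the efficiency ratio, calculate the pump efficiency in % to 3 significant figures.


Approach: apply the efficiency ratio, eta = (P_out/P_in)*100.
eta = (1930 / 3480) * 100 = 55.5 %
Therefore the pump efficiency = 55.5 %.


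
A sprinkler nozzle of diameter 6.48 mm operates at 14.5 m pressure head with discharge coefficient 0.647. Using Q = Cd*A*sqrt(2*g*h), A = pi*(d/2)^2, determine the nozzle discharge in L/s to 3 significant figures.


A = pi*(6.48e-3/2)^2 = 3.2979e-05 m^2
Q = 0.647 * 3.2979e-05 * sqrt(2*9.81*14.5) * 1000 = 0.360 L/s
Therefore the nozzle discharge = 0.360 L/s.


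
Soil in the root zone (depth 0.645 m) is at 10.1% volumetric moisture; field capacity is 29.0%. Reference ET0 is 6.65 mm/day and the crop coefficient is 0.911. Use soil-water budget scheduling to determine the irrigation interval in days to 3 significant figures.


Approach: apply soil-water budget scheduling, SMD = (FC-theta)/100*depth*1000; ETc = ET0*Kc; interval = SMD/ETc.
Step 1 — soil moisture deficit:
  SMD = (29.0 - 10.1)/100 * 0.645 * 1000 = 121.90 mm
Step 2 — daily crop ET (ETc = ET0*Kc):
  ETc = 6.65 * 0.911 = 6.0582 mm/day
Step 3 — irrigation interval (SMD/ETc):
  interval = 121.90 / 6.0582 = 20.1 days
Therefore the irrigation interval = 20.1 days.


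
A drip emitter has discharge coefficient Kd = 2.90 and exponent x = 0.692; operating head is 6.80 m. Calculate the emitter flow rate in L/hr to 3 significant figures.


Approach: apply the emitter characteristic equation, q = Kd * h^x.
q = 2.90 * 6.80^0.692 = 10.9 L/hr
Therefore the emitter flow rate = 10.9 L/hr.


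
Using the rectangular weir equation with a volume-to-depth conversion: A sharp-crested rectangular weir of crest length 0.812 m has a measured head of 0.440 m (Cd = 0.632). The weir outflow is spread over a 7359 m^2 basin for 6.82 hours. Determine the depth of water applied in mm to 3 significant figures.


Approach: apply the rectangular weir equation with a volume-to-depth conversion, Q = (2/3)*Cd*L*sqrt(2g)*H^1.5; d = Q*t/A * 1000.
Step 1 — weir discharge:
  Q = (2/3)*0.632*0.812*sqrt(2*9.81)*0.440^1.5 = 0.44229 m^3/s
Step 2 — volume: V = 0.44229 * 6.82*3600 = 10859 m^3
Step 3 — depth: d = V/A * 1000 = 10859/7359 * 1000 = 1480 mm
Therefore the depth of water applied = 1480 mm.


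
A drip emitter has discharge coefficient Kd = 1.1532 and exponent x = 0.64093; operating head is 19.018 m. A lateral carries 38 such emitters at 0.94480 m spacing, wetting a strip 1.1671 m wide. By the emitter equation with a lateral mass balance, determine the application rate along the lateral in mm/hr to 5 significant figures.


Approach: apply the emitter equation with a lateral mass balance, q = Kd*h^x; Q = n*q; rate = Q/(n*spacing*width).
Step 1 — single emitter flow (q = Kd*h^x):
  q = 1.1532 * 19.018^0.64093 = 7.616576 L/hr
Step 2 — total lateral flow: Q = 38 * 7.616576 = 289.4299 L/hr
Step 3 — wetted area: A = 38 * 0.94480 * 1.1671 = 41.90169 m^2
Step 4 — application rate: Q/A = 289.4299/41.90169 = 6.9074 mm/hr
Therefore the application rate along the lateral = 6.9074 mm/hr.


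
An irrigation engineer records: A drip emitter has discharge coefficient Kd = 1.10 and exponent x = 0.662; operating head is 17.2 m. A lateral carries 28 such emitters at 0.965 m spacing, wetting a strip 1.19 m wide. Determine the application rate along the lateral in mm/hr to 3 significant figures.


Approach: apply the emitter equation with a lateral mass balance, q = Kd*h^x; Q = n*q; rate = Q/(n*spacing*width).
Step 1 — single emitter flow (q = Kd*h^x):
  q = 1.10 * 17.2^0.662 = 7.2329 L/hr
Step 2 — total lateral flow: Q = 28 * 7.2329 = 202.52 L/hr
Step 3 — wetted area: A = 28 * 0.965 * 1.19 = 32.154 m^2
Step 4 — application rate: Q/A = 202.52/32.154 = 6.30 mm/hr
Therefore the application rate along the lateral = 6.30 mm/hr.


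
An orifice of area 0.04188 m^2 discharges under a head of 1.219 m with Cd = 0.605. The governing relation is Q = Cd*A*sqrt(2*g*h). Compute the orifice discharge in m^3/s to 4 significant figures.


Q = 0.605 * 0.04188 * sqrt(2*9.81*1.219) = 0.1239 m^3/s
Therefore the orifice discharge = 0.1239 m^3/s.


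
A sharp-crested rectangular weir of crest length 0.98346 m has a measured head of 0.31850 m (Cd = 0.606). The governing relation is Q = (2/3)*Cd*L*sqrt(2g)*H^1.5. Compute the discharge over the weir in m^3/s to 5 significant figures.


Q = (2/3)*0.606*0.98346*sqrt(2*9.81)*0.31850^1.5 = 0.31634 m^3/s
Therefore the discharge over the weir = 0.31634 m^3/s.


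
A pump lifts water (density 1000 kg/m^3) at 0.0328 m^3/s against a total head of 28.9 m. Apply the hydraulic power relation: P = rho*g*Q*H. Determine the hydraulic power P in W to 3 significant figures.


P = 1000 * 9.81 * 0.0328 * 28.9 = 9300 W
Therefore the hydraulic power P = 9300 W.


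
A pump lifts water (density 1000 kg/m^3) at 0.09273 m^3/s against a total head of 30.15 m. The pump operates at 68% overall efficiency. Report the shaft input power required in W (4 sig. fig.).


Approach: apply hydraulic power then efficiency conversion, P = rho*g*Q*H; P_in = P/eta.
Step 1 — hydraulic power (P = rho*g*Q*H):
  P = 1000 * 9.81 * 0.09273 * 30.15 = 27426.9 W
Step 2 — input power: P_in = P/eta = 27426.9 / 0.68 = 40330 W
Therefore the shaft input power required = 40330 W.


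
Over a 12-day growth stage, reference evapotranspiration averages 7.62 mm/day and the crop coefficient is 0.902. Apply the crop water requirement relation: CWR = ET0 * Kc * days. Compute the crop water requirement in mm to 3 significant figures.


CWR = 7.62 * 0.902 * 12 = 82.5 mm
Therefore the crop water requirement = 82.5 mm.


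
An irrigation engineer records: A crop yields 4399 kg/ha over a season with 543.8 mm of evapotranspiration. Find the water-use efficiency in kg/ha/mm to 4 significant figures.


Approach: apply the water-use efficiency ratio, WUE = yield/ET.
WUE = 4399 / 543.8 = 8.089 kg/ha/mm
Therefore the water-use efficiency = 8.089 kg/ha/mm.


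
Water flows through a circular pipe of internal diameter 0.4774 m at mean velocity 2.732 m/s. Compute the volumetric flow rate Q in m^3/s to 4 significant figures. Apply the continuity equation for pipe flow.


Approach: apply the continuity equation for pipe flow, Q = A * v with A = pi*(D/2)^2.
A = pi*(0.4774/2)^2 = 0.179001 m^2
Q = 0.179001 * 2.732 = 0.4890 m^3/s
Therefore the volumetric flow rate Q = 0.4890 m^3/s.


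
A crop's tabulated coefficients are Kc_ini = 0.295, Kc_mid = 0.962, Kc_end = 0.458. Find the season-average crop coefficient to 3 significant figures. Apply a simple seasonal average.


Approach: apply a simple seasonal average, Kc_avg = (Kc_ini + Kc_mid + Kc_end)/3.
Kc_avg = (0.295 + 0.962 + 0.458)/3 = 0.572
Therefore the season-average crop coefficient = 0.572.


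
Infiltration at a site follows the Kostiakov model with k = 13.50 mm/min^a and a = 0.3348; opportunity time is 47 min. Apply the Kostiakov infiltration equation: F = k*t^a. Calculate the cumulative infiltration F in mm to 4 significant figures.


F = 13.50 * 47^0.3348 = 49.00 mm
Therefore the cumulative infiltration F = 49.00 mm.


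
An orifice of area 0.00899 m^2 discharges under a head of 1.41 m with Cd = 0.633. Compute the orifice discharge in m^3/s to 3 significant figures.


Approach: apply the orifice equation, Q = Cd*A*sqrt(2*g*h).
Q = 0.633 * 0.00899 * sqrt(2*9.81*1.41) = 0.0299 m^3/s
Therefore the orifice discharge = 0.0299 m^3/s.


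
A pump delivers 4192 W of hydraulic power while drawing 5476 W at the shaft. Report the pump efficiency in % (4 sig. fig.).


Approach: apply the efficiency ratio, eta = (P_out/P_in)*100.
eta = (4192 / 5476) * 100 = 76.55 %
Therefore the pump efficiency = 76.55 %.


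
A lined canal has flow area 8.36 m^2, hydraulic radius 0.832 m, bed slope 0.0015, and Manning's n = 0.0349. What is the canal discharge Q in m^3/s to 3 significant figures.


Approach: apply Manning's equation, Q = (1/n)*A*R^(2/3)*S^(1/2).
Q = (1/0.0349) * 8.36 * 0.832^(2/3) * 0.0015^(1/2) = 8.21 m^3/s
Therefore the canal discharge Q = 8.21 m^3/s.


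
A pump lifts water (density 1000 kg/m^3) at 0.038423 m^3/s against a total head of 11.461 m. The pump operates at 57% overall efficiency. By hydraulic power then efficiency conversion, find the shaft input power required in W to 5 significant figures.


Approach: apply hydraulic power then efficiency conversion, P = rho*g*Q*H; P_in = P/eta.
Step 1 — hydraulic power (P = rho*g*Q*H):
  P = 1000 * 9.81 * 0.038423 * 11.461 = 4319.990 W
Step 2 — input power: P_in = P/eta = 4319.990 / 0.57 = 7578.9 W
Therefore the shaft input power required = 7578.9 W.


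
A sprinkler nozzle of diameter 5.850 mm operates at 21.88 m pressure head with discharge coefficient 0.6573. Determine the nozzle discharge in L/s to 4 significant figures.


Approach: apply the orifice equation, Q = Cd*A*sqrt(2*g*h), A = pi*(d/2)^2.
A = pi*(5.850e-3/2)^2 = 2.68783e-05 m^2
Q = 0.6573 * 2.68783e-05 * sqrt(2*9.81*21.88) * 1000 = 0.3660 L/s
Therefore the nozzle discharge = 0.3660 L/s.


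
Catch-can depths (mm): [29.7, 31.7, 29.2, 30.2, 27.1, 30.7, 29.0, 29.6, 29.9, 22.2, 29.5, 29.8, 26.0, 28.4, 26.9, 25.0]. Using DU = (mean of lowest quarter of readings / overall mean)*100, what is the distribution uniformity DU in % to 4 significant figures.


sorted lowest 4 of 16: [22.2, 25.0, 26.0, 26.9] -> mean = 25.0250 mm
overall mean = 28.4312 mm
DU = (25.0250/28.4312)*100 = 88.02 %
Therefore the distribution uniformity DU = 88.02 %.


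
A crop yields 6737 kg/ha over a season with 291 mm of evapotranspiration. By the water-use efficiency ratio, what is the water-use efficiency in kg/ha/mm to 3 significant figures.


Approach: apply the water-use efficiency ratio, WUE = yield/ET.
WUE = 6737 / 291 = 23.2 kg/ha/mm
Therefore the water-use efficiency = 23.2 kg/ha/mm.


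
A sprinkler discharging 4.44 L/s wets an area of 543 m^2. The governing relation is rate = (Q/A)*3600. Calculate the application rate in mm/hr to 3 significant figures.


rate = (4.44 / 543) * 3600 = 29.4 mm/hr
Therefore the application rate = 29.4 mm/hr.


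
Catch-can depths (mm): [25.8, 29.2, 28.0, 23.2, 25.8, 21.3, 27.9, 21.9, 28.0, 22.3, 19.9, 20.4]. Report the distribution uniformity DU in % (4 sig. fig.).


Approach: apply the low-quarter distribution uniformity, DU = (mean of lowest quarter of readings / overall mean)*100.
sorted lowest 3 of 12: [19.9, 20.4, 21.3] -> mean = 20.5333 mm
overall mean = 24.4750 mm
DU = (20.5333/24.4750)*100 = 83.90 %
Therefore the distribution uniformity DU = 83.90 %.


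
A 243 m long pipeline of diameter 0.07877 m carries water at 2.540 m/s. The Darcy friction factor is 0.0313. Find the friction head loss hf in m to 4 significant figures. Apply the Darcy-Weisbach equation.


Approach: apply the Darcy-Weisbach equation, hf = f*(L/D)*(v^2/(2g)).
hf = 0.0313 * (243/0.07877) * (2.540^2 / (2*9.81))
hf = 31.75 m
Therefore the friction head loss hf = 31.75 m.


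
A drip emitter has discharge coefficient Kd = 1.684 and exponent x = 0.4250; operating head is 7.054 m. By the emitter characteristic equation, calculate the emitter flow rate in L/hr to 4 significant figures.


Approach: apply the emitter characteristic equation, q = Kd * h^x.
q = 1.684 * 7.054^0.4250 = 3.863 L/hr
Therefore the emitter flow rate = 3.863 L/hr.


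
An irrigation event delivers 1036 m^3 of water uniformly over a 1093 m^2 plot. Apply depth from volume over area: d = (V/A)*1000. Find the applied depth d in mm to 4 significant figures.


d = (1036 / 1093) * 1000 = 947.8 mm
Therefore the applied depth d = 947.8 mm.


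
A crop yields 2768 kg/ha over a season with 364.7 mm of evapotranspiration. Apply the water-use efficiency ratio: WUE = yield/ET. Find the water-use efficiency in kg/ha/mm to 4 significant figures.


WUE = 2768 / 364.7 = 7.590 kg/ha/mm
Therefore the water-use efficiency = 7.590 kg/ha/mm.


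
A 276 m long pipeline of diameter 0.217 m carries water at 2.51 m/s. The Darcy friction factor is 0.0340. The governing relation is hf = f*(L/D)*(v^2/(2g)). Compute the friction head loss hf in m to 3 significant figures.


hf = 0.0340 * (276/0.217) * (2.51^2 / (2*9.81))
hf = 13.9 m
Therefore the friction head loss hf = 13.9 m.


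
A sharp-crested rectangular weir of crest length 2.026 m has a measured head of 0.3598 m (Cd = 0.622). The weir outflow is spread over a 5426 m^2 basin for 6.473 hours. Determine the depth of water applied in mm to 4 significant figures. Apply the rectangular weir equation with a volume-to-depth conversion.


Approach: apply the rectangular weir equation with a volume-to-depth conversion, Q = (2/3)*Cd*L*sqrt(2g)*H^1.5; d = Q*t/A * 1000.
Step 1 — weir discharge:
  Q = (2/3)*0.622*2.026*sqrt(2*9.81)*0.3598^1.5 = 0.803119 m^3/s
Step 2 — volume: V = 0.803119 * 6.473*3600 = 18714.9 m^3
Step 3 — depth: d = V/A * 1000 = 18714.9/5426 * 1000 = 3449 mm
Therefore the depth of water applied = 3449 mm.


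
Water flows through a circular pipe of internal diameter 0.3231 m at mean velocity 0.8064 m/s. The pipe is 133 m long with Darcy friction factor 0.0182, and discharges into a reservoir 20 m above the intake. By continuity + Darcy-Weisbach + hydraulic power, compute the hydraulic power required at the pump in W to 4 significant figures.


Approach: apply continuity + Darcy-Weisbach + hydraulic power, Q = A*v; hf = f*(L/D)*(v^2/(2g)); H = static + hf; P = rho*g*Q*H.
Step 1 — flow rate (continuity, Q = A*v):
  A = pi*(0.3231/2)^2 = 0.0819905 m^2
  Q = 0.0819905 * 0.8064 = 0.0661172 m^3/s
Step 2 — friction head loss (Darcy-Weisbach):
  hf = 0.0182 * (133/0.3231) * (0.8064^2 / (2*9.81))
  hf = 0.248307 m
Step 3 — total head: H = 20 + 0.248307 = 20.2483 m
Step 4 — hydraulic power (P = rho*g*Q*H):
  P = 1000 * 9.81 * 0.0661172 * 20.2483 = 13130 W
Therefore the hydraulic power required at the pump = 13130 W.


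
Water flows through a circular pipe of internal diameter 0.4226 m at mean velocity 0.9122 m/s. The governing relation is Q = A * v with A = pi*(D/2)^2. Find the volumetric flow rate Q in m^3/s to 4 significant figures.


A = pi*(0.4226/2)^2 = 0.140265 m^2
Q = 0.140265 * 0.9122 = 0.1279 m^3/s
Therefore the volumetric flow rate Q = 0.1279 m^3/s.


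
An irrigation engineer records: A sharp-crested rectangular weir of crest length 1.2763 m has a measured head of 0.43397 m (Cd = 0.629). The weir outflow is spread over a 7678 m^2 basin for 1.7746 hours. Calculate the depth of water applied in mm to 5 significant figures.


Approach: apply the rectangular weir equation with a volume-to-depth conversion, Q = (2/3)*Cd*L*sqrt(2g)*H^1.5; d = Q*t/A * 1000.
Step 1 — weir discharge:
  Q = (2/3)*0.629*1.2763*sqrt(2*9.81)*0.43397^1.5 = 0.6777214 m^3/s
Step 2 — volume: V = 0.6777214 * 1.7746*3600 = 4329.664 m^3
Step 3 — depth: d = V/A * 1000 = 4329.664/7678 * 1000 = 563.91 mm
Therefore the depth of water applied = 563.91 mm.


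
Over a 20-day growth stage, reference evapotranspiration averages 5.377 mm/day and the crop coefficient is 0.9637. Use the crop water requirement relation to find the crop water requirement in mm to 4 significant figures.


Approach: apply the crop water requirement relation, CWR = ET0 * Kc * days.
CWR = 5.377 * 0.9637 * 20 = 103.6 mm
Therefore the crop water requirement = 103.6 mm.


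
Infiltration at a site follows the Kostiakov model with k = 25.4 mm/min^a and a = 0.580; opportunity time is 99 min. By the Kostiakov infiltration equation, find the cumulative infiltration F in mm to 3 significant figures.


Approach: apply the Kostiakov infiltration equation, F = k*t^a.
F = 25.4 * 99^0.580 = 365 mm
Therefore the cumulative infiltration F = 365 mm.


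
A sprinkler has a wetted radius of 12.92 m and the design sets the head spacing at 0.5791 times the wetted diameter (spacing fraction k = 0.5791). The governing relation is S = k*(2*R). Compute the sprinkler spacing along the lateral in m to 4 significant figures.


S = 0.5791 * (2 * 12.92) = 14.96 m
Therefore the sprinkler spacing along the lateral = 14.96 m.


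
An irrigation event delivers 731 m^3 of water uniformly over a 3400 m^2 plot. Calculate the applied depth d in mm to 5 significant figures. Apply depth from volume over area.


Approach: apply depth from volume over area, d = (V/A)*1000.
d = (731 / 3400) * 1000 = 215.00 mm
Therefore the applied depth d = 215.00 mm.


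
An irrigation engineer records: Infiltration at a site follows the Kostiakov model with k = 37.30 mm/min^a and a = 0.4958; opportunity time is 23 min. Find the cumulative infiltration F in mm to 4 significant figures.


Approach: apply the Kostiakov infiltration equation, F = k*t^a.
F = 37.30 * 23^0.4958 = 176.5 mm
Therefore the cumulative infiltration F = 176.5 mm.


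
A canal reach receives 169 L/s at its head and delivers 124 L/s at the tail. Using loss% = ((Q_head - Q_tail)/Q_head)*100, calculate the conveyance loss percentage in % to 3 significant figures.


loss = ((169 - 124)/169)*100 = 26.6 %
Therefore the conveyance loss percentage = 26.6 %.


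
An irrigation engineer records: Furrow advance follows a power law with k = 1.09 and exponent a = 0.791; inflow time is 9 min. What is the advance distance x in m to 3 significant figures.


Approach: apply the power-law advance function, x = k*t^a.
x = 1.09 * 9^0.791 = 6.20 m
Therefore the advance distance x = 6.20 m.


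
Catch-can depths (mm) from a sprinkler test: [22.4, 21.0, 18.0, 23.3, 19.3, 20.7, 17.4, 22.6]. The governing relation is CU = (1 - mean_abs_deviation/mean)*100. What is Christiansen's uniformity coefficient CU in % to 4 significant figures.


mean = 20.5875 mm
mean |d_i - mean| = 1.76563 mm
CU = (1 - 1.76563/20.5875)*100 = 91.42 %
Therefore Christiansen's uniformity coefficient CU = 91.42 %.


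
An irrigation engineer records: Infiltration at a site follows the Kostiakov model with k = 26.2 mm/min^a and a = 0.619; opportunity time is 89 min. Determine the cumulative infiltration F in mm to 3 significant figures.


Approach: apply the Kostiakov infiltration equation, F = k*t^a.
F = 26.2 * 89^0.619 = 422 mm
Therefore the cumulative infiltration F = 422 mm.


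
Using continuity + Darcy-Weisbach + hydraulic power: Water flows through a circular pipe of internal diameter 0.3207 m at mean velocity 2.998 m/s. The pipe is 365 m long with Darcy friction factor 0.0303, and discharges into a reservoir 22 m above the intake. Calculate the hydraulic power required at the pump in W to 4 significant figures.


Approach: apply continuity + Darcy-Weisbach + hydraulic power, Q = A*v; hf = f*(L/D)*(v^2/(2g)); H = static + hf; P = rho*g*Q*H.
Step 1 — flow rate (continuity, Q = A*v):
  A = pi*(0.3207/2)^2 = 0.0807770 m^2
  Q = 0.0807770 * 2.998 = 0.242169 m^3/s
Step 2 — friction head loss (Darcy-Weisbach):
  hf = 0.0303 * (365/0.3207) * (2.998^2 / (2*9.81))
  hf = 15.7980 m
Step 3 — total head: H = 22 + 15.7980 = 37.7980 m
Step 4 — hydraulic power (P = rho*g*Q*H):
  P = 1000 * 9.81 * 0.242169 * 37.7980 = 89800 W
Therefore the hydraulic power required at the pump = 89800 W.


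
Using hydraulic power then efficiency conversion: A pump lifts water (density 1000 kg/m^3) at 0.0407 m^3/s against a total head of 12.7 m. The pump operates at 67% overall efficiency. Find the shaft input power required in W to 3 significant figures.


Approach: apply hydraulic power then efficiency conversion, P = rho*g*Q*H; P_in = P/eta.
Step 1 — hydraulic power (P = rho*g*Q*H):
  P = 1000 * 9.81 * 0.0407 * 12.7 = 5070.7 W
Step 2 — input power: P_in = P/eta = 5070.7 / 0.67 = 7570 W
Therefore the shaft input power required = 7570 W.


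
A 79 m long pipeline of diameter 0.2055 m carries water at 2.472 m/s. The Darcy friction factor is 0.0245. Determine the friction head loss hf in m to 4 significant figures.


Approach: apply the Darcy-Weisbach equation, hf = f*(L/D)*(v^2/(2g)).
hf = 0.0245 * (79/0.2055) * (2.472^2 / (2*9.81))
hf = 2.933 m
Therefore the friction head loss hf = 2.933 m.


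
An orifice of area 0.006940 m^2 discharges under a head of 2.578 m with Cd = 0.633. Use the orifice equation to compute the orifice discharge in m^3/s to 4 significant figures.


Approach: apply the orifice equation, Q = Cd*A*sqrt(2*g*h).
Q = 0.633 * 0.006940 * sqrt(2*9.81*2.578) = 0.03124 m^3/s
Therefore the orifice discharge = 0.03124 m^3/s.


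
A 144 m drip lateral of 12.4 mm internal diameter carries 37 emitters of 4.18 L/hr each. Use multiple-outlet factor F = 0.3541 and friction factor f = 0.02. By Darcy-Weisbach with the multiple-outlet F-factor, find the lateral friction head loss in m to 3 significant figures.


Approach: apply Darcy-Weisbach with the multiple-outlet F-factor, Q = n*q/(3600*1000) m^3/s; v = Q/A; hf = F*f*(L/D)*(v^2/(2g)).
Q = 37*4.18/(3600*1000) = 4.2961e-05 m^3/s
A = pi*(12.4e-3/2)^2 = 1.2076e-04 m^2, so v = Q/A = 0.35575 m/s
hf = 0.3541*0.02*(144/0.0124)*(0.35575^2/(2*9.81)) = 0.530 m
Therefore the lateral friction head loss = 0.530 m.


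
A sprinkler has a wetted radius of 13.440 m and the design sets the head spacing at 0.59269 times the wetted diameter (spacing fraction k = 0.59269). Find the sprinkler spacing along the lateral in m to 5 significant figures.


Approach: apply the sprinkler spacing rule (spacing as a fraction of wetted diameter), S = k*(2*R).
S = 0.59269 * (2 * 13.440) = 15.932 m
Therefore the sprinkler spacing along the lateral = 15.932 m.


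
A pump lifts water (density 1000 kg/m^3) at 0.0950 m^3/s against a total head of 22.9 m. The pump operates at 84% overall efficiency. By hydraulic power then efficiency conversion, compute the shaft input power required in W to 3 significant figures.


Approach: apply hydraulic power then efficiency conversion, P = rho*g*Q*H; P_in = P/eta.
Step 1 — hydraulic power (P = rho*g*Q*H):
  P = 1000 * 9.81 * 0.0950 * 22.9 = 21342 W
Step 2 — input power: P_in = P/eta = 21342 / 0.84 = 25400 W
Therefore the shaft input power required = 25400 W.


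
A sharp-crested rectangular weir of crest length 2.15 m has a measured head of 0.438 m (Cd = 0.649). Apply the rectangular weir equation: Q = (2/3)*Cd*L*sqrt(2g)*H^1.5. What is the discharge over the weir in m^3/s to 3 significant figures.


Q = (2/3)*0.649*2.15*sqrt(2*9.81)*0.438^1.5 = 1.19 m^3/s
Therefore the discharge over the weir = 1.19 m^3/s.


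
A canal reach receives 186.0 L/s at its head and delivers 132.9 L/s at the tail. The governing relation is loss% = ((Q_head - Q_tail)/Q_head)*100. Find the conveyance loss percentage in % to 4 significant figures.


loss = ((186.0 - 132.9)/186.0)*100 = 28.55 %
Therefore the conveyance loss percentage = 28.55 %.


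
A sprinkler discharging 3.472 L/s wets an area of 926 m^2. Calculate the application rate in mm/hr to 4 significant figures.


Approach: apply the application rate relation, rate = (Q/A)*3600.
rate = (3.472 / 926) * 3600 = 13.50 mm/hr
Therefore the application rate = 13.50 mm/hr.


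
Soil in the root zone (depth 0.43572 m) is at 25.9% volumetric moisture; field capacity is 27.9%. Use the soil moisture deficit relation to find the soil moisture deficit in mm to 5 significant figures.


Approach: apply the soil moisture deficit relation, SMD = (FC - theta)/100 * depth * 1000.
SMD = (27.9 - 25.9)/100 * 0.43572 * 1000 = 8.7144 mm
Therefore the soil moisture deficit = 8.7144 mm.


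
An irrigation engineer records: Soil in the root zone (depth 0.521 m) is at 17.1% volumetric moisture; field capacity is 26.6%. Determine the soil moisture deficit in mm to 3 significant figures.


Approach: apply the soil moisture deficit relation, SMD = (FC - theta)/100 * depth * 1000.
SMD = (26.6 - 17.1)/100 * 0.521 * 1000 = 49.5 mm
Therefore the soil moisture deficit = 49.5 mm.


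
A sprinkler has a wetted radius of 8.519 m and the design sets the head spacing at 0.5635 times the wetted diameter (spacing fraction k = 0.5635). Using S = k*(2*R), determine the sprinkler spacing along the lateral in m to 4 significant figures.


S = 0.5635 * (2 * 8.519) = 9.601 m
Therefore the sprinkler spacing along the lateral = 9.601 m.


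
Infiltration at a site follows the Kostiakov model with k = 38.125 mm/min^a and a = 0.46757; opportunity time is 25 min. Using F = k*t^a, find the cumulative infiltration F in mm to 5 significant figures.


F = 38.125 * 25^0.46757 = 171.73 mm
Therefore the cumulative infiltration F = 171.73 mm.


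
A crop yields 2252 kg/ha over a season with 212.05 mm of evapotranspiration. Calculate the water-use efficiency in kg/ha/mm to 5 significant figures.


Approach: apply the water-use efficiency ratio, WUE = yield/ET.
WUE = 2252 / 212.05 = 10.620 kg/ha/mm
Therefore the water-use efficiency = 10.620 kg/ha/mm.


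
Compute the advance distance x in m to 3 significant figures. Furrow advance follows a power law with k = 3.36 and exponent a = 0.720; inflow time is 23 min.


Approach: apply the power-law advance function, x = k*t^a.
x = 3.36 * 23^0.720 = 32.1 m
Therefore the advance distance x = 32.1 m.


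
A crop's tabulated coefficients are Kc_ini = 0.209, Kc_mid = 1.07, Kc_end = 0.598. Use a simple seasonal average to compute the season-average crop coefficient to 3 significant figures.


Approach: apply a simple seasonal average, Kc_avg = (Kc_ini + Kc_mid + Kc_end)/3.
Kc_avg = (0.209 + 1.07 + 0.598)/3 = 0.626
Therefore the season-average crop coefficient = 0.626.


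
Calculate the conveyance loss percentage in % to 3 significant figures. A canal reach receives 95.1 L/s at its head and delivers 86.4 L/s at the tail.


Approach: apply the conveyance loss ratio, loss% = ((Q_head - Q_tail)/Q_head)*100.
loss = ((95.1 - 86.4)/95.1)*100 = 9.15 %
Therefore the conveyance loss percentage = 9.15 %.


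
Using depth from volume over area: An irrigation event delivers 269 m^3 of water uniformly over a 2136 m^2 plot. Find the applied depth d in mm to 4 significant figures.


Approach: apply depth from volume over area, d = (V/A)*1000.
d = (269 / 2136) * 1000 = 125.9 mm
Therefore the applied depth d = 125.9 mm.


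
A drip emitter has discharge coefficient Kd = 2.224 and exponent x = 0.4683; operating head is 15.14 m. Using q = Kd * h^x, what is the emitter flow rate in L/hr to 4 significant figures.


q = 2.224 * 15.14^0.4683 = 7.939 L/hr
Therefore the emitter flow rate = 7.939 L/hr.


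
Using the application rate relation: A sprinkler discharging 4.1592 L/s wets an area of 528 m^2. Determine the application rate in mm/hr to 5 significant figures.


Approach: apply the application rate relation, rate = (Q/A)*3600.
rate = (4.1592 / 528) * 3600 = 28.358 mm/hr
Therefore the application rate = 28.358 mm/hr.


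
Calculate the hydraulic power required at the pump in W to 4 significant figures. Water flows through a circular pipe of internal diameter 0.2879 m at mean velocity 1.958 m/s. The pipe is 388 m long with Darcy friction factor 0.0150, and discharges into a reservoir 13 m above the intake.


Approach: apply continuity + Darcy-Weisbach + hydraulic power, Q = A*v; hf = f*(L/D)*(v^2/(2g)); H = static + hf; P = rho*g*Q*H.
Step 1 — flow rate (continuity, Q = A*v):
  A = pi*(0.2879/2)^2 = 0.0650988 m^2
  Q = 0.0650988 * 1.958 = 0.127464 m^3/s
Step 2 — friction head loss (Darcy-Weisbach):
  hf = 0.0150 * (388/0.2879) * (1.958^2 / (2*9.81))
  hf = 3.95010 m
Step 3 — total head: H = 13 + 3.95010 = 16.9501 m
Step 4 — hydraulic power (P = rho*g*Q*H):
  P = 1000 * 9.81 * 0.127464 * 16.9501 = 21190 W
Therefore the hydraulic power required at the pump = 21190 W.


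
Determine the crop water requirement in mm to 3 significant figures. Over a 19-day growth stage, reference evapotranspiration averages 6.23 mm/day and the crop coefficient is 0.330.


Approach: apply the crop water requirement relation, CWR = ET0 * Kc * days.
CWR = 6.23 * 0.330 * 19 = 39.1 mm
Therefore the crop water requirement = 39.1 mm.


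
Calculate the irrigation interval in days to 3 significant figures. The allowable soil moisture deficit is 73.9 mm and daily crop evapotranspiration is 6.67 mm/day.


Approach: apply the irrigation interval relation, interval = SMD / ETc.
interval = 73.9 / 6.67 = 11.1 days
Therefore the irrigation interval = 11.1 days.


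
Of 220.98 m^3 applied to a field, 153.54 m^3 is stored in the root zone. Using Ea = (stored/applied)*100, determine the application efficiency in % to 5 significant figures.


Ea = (153.54/220.98)*100 = 69.481 %
Therefore the application efficiency = 69.481 %.


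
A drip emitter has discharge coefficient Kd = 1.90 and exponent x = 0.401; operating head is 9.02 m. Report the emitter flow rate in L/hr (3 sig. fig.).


Approach: apply the emitter characteristic equation, q = Kd * h^x.
q = 1.90 * 9.02^0.401 = 4.59 L/hr
Therefore the emitter flow rate = 4.59 L/hr.


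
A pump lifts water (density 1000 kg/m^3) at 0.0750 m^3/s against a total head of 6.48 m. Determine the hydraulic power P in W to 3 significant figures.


Approach: apply the hydraulic power relation, P = rho*g*Q*H.
P = 1000 * 9.81 * 0.0750 * 6.48 = 4770 W
Therefore the hydraulic power P = 4770 W.


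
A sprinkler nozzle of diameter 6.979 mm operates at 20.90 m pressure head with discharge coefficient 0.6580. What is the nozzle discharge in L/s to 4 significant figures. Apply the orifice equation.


Approach: apply the orifice equation, Q = Cd*A*sqrt(2*g*h), A = pi*(d/2)^2.
A = pi*(6.979e-3/2)^2 = 3.82539e-05 m^2
Q = 0.6580 * 3.82539e-05 * sqrt(2*9.81*20.90) * 1000 = 0.5097 L/s
Therefore the nozzle discharge = 0.5097 L/s.


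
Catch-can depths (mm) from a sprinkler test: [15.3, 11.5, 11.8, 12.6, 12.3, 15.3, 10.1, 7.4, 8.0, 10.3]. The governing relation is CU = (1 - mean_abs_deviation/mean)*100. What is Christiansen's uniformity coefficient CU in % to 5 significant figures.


mean = 11.46000 mm
mean |d_i - mean| = 2.008000 mm
CU = (1 - 2.008000/11.46000)*100 = 82.478 %
Therefore Christiansen's uniformity coefficient CU = 82.478 %.


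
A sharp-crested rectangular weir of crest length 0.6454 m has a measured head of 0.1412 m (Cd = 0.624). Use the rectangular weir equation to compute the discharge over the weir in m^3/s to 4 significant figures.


Approach: apply the rectangular weir equation, Q = (2/3)*Cd*L*sqrt(2g)*H^1.5.
Q = (2/3)*0.624*0.6454*sqrt(2*9.81)*0.1412^1.5 = 0.06310 m^3/s
Therefore the discharge over the weir = 0.06310 m^3/s.


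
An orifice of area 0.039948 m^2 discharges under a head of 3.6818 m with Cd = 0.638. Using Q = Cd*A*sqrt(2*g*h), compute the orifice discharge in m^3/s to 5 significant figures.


Q = 0.638 * 0.039948 * sqrt(2*9.81*3.6818) = 0.21662 m^3/s
Therefore the orifice discharge = 0.21662 m^3/s.


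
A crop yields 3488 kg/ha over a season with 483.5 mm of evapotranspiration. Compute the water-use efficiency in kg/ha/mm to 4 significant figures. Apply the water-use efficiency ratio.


Approach: apply the water-use efficiency ratio, WUE = yield/ET.
WUE = 3488 / 483.5 = 7.214 kg/ha/mm
Therefore the water-use efficiency = 7.214 kg/ha/mm.


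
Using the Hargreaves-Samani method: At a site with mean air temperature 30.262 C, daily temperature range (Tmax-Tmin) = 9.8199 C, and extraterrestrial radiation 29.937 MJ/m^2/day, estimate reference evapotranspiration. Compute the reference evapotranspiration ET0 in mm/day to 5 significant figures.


Approach: apply the Hargreaves-Samani method, ET0 = 0.0023*(Tmean+17.8)*sqrt(Tmax-Tmin)*0.408*Ra.
ET0 = 0.0023*(30.262+17.8)*sqrt(9.8199)*0.408*29.937 = 4.2311 mm/day
Therefore the reference evapotranspiration ET0 = 4.2311 mm/day.
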